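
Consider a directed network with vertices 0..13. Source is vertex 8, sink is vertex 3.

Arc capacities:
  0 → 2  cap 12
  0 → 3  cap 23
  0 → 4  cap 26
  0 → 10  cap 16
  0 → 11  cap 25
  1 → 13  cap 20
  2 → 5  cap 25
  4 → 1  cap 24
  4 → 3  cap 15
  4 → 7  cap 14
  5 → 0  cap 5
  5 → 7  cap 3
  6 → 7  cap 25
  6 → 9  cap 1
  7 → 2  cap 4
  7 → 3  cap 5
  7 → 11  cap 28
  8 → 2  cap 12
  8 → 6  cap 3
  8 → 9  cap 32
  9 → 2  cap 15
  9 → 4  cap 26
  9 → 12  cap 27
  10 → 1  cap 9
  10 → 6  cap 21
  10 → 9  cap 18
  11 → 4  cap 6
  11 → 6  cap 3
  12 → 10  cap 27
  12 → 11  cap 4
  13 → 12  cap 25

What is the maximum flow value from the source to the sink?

augment #1: 8→6→7→3 bottleneck 3, total now 3
augment #2: 8→9→4→3 bottleneck 15, total now 18
augment #3: 8→2→5→0→3 bottleneck 5, total now 23
augment #4: 8→2→5→7→3 bottleneck 2, total now 25

Maximum flow value: 25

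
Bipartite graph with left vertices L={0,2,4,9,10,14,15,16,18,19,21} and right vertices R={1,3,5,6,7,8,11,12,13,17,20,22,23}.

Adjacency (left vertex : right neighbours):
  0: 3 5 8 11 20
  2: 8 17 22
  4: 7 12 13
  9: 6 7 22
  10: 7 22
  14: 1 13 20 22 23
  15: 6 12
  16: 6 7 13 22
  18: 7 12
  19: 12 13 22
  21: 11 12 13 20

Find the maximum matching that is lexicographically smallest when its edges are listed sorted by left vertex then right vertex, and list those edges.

Lex-smallest maximum matching: {(0,3), (2,8), (4,7), (9,6), (10,22), (14,1), (15,12), (16,13), (21,11)}

|M| = 9 (so the lex-smallest maximum matching has 9 edges)
process left vertices in ascending order; for each, take the smallest-labelled available neighbour that still permits 9 edges overall, or leave it unmatched if none does
lex-smallest matching: {0-3, 2-8, 4-7, 9-6, 10-22, 14-1, 15-12, 16-13, 21-11}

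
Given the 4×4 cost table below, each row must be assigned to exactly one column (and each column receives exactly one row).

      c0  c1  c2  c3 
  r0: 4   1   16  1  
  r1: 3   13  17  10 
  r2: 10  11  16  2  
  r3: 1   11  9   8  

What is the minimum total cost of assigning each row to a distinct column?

Minimum assignment cost: 15

optimal assignment: row0→col1 (cost 1), row1→col0 (cost 3), row2→col3 (cost 2), row3→col2 (cost 9)
total = 1 + 3 + 2 + 9 = 15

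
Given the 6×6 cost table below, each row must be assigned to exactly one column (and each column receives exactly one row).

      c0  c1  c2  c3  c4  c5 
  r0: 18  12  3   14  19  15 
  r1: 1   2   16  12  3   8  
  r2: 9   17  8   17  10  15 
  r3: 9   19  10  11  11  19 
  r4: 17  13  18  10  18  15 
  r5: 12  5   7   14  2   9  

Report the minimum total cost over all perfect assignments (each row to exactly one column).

optimal assignment: row0→col2 (cost 3), row1→col1 (cost 2), row2→col5 (cost 15), row3→col0 (cost 9), row4→col3 (cost 10), row5→col4 (cost 2)
total = 3 + 2 + 15 + 9 + 10 + 2 = 41

Minimum assignment cost: 41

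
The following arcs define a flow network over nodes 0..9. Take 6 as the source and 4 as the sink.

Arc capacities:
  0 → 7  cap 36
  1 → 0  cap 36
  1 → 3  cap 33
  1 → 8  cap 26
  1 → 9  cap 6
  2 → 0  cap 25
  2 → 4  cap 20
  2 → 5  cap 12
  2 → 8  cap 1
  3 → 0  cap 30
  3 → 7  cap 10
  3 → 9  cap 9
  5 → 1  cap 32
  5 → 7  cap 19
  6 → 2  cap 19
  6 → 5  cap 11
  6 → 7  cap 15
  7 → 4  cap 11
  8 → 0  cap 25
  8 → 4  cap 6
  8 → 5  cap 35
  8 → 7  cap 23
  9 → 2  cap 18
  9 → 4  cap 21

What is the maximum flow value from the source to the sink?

augment #1: 6→2→4 bottleneck 19, total now 19
augment #2: 6→7→4 bottleneck 11, total now 30
augment #3: 6→5→1→8→4 bottleneck 6, total now 36
augment #4: 6→5→1→9→4 bottleneck 5, total now 41

Maximum flow value: 41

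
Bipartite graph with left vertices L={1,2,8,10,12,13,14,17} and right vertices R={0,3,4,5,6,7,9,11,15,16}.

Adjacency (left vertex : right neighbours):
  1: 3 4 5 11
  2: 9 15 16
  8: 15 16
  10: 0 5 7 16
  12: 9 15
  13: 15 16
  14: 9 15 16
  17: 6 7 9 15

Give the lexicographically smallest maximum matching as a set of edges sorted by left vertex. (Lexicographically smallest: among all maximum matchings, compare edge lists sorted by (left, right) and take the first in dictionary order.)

|M| = 6 (so the lex-smallest maximum matching has 6 edges)
process left vertices in ascending order; for each, take the smallest-labelled available neighbour that still permits 6 edges overall, or leave it unmatched if none does
lex-smallest matching: {1-3, 2-9, 8-15, 10-0, 13-16, 17-6}

Lex-smallest maximum matching: {(1,3), (2,9), (8,15), (10,0), (13,16), (17,6)}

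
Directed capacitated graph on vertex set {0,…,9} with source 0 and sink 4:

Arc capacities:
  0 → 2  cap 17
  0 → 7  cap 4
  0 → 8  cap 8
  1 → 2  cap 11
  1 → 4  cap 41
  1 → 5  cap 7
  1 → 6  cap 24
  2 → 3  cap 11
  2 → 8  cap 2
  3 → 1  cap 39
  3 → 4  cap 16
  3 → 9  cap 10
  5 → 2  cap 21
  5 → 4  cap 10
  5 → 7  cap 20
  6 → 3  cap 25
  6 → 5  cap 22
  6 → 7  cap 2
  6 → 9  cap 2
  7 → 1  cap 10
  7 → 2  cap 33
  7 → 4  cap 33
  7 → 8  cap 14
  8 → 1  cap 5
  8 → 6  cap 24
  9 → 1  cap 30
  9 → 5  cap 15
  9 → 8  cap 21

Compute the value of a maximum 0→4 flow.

augment #1: 0→7→4 bottleneck 4, total now 4
augment #2: 0→2→3→4 bottleneck 11, total now 15
augment #3: 0→8→1→4 bottleneck 5, total now 20
augment #4: 0→8→6→3→4 bottleneck 3, total now 23
augment #5: 0→2→8→6→3→4 bottleneck 2, total now 25

Maximum flow value: 25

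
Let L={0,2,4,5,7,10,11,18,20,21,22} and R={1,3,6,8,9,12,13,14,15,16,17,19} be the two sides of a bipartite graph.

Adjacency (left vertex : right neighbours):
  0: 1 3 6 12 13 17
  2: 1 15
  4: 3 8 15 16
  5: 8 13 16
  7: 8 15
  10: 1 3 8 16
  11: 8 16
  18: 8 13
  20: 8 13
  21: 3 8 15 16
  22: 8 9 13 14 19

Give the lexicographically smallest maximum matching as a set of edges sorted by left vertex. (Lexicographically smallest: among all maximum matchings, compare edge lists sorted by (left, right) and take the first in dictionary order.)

Lex-smallest maximum matching: {(0,6), (2,1), (4,3), (5,8), (7,15), (10,16), (18,13), (22,9)}

|M| = 8 (so the lex-smallest maximum matching has 8 edges)
process left vertices in ascending order; for each, take the smallest-labelled available neighbour that still permits 8 edges overall, or leave it unmatched if none does
lex-smallest matching: {0-6, 2-1, 4-3, 5-8, 7-15, 10-16, 18-13, 22-9}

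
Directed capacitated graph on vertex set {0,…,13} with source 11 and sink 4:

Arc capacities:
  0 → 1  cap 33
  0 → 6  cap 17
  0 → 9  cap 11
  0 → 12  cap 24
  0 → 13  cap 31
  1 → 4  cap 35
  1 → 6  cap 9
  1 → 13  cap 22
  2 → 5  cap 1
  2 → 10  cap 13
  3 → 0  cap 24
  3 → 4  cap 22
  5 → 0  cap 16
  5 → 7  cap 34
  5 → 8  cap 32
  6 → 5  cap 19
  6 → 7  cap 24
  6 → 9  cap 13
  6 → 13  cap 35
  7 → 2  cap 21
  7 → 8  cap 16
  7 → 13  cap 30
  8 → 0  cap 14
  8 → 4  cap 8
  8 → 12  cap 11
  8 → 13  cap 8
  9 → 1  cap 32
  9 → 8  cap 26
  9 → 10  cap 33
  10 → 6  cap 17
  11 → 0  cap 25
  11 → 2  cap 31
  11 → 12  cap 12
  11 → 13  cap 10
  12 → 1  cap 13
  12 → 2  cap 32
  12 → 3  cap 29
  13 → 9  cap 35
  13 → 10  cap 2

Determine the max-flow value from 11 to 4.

Maximum flow value: 61

augment #1: 11→0→1→4 bottleneck 25, total now 25
augment #2: 11→12→1→4 bottleneck 10, total now 35
augment #3: 11→12→3→4 bottleneck 2, total now 37
augment #4: 11→2→5→8→4 bottleneck 1, total now 38
augment #5: 11→13→9→8→4 bottleneck 7, total now 45
augment #6: 11→13→9→1→12→3→4 bottleneck 3, total now 48
augment #7: 11→2→10→6→5→0→12→3→4 bottleneck 13, total now 61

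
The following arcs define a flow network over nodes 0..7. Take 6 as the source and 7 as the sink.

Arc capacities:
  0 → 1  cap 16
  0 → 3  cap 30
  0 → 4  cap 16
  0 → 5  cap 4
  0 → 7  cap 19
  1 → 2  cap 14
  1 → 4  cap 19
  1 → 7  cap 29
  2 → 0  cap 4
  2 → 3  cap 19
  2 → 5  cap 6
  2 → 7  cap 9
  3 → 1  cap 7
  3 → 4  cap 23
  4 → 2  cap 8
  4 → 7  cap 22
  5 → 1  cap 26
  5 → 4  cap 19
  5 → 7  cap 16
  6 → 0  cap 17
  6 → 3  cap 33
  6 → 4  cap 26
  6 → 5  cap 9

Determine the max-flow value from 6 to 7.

Maximum flow value: 63

augment #1: 6→0→7 bottleneck 17, total now 17
augment #2: 6→4→7 bottleneck 22, total now 39
augment #3: 6→5→7 bottleneck 9, total now 48
augment #4: 6→3→1→7 bottleneck 7, total now 55
augment #5: 6→4→2→7 bottleneck 4, total now 59
augment #6: 6→3→4→2→7 bottleneck 4, total now 63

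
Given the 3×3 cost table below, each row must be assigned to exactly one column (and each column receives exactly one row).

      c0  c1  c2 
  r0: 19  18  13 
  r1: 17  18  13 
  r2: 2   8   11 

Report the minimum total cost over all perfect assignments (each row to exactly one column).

Minimum assignment cost: 33

one of 2 optimal assignments: row0→col1 (cost 18), row1→col2 (cost 13), row2→col0 (cost 2)
total = 18 + 13 + 2 = 33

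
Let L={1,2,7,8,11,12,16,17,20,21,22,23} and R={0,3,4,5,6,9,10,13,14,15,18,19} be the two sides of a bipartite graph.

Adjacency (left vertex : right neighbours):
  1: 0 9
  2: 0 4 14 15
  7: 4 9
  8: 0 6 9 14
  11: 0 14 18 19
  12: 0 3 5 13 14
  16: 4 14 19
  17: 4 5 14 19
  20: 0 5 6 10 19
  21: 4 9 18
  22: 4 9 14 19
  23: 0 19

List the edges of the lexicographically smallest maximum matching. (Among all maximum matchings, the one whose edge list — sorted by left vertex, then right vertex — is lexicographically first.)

|M| = 11 (so the lex-smallest maximum matching has 11 edges)
process left vertices in ascending order; for each, take the smallest-labelled available neighbour that still permits 11 edges overall, or leave it unmatched if none does
lex-smallest matching: {1-0, 2-15, 7-4, 8-6, 11-14, 12-3, 16-19, 17-5, 20-10, 21-18, 22-9}

Lex-smallest maximum matching: {(1,0), (2,15), (7,4), (8,6), (11,14), (12,3), (16,19), (17,5), (20,10), (21,18), (22,9)}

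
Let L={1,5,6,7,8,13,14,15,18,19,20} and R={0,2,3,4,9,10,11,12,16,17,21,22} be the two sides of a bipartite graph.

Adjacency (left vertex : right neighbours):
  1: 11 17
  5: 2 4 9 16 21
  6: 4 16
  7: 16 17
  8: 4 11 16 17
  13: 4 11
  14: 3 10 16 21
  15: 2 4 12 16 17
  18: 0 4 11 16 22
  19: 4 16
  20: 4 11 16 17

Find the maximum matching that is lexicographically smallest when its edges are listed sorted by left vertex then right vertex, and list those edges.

|M| = 8 (so the lex-smallest maximum matching has 8 edges)
process left vertices in ascending order; for each, take the smallest-labelled available neighbour that still permits 8 edges overall, or leave it unmatched if none does
lex-smallest matching: {1-11, 5-2, 6-4, 7-16, 8-17, 14-3, 15-12, 18-0}

Lex-smallest maximum matching: {(1,11), (5,2), (6,4), (7,16), (8,17), (14,3), (15,12), (18,0)}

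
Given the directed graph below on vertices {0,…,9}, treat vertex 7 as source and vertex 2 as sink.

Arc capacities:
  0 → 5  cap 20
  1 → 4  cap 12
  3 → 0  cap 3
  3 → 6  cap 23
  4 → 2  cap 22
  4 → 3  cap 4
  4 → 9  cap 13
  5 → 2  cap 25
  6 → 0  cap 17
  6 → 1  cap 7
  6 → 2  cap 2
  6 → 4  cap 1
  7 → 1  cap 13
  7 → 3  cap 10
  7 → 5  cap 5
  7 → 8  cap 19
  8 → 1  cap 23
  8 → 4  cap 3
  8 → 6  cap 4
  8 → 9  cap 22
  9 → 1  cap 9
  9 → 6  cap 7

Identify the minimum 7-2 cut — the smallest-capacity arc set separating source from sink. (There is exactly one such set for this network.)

Min-cut arcs: {(1,4), (7,3), (7,5), (8,4), (8,6), (9,6)} (total capacity 41)

augment #1: 7→5→2 push 5
augment #2: 7→1→4→2 push 12
augment #3: 7→3→6→2 push 2
augment #4: 7→8→4→2 push 3
augment #5: 7→3→0→5→2 push 3
augment #6: 7→3→6→4→2 push 1
augment #7: 7→3→6→0→5→2 push 4
augment #8: 7→8→6→0→5→2 push 4
augment #9: 7→8→9→6→0→5→2 push 7
max flow = 41; residual-reachable set from 7 gives S-side
cut edges (S→T): {(1,4), (7,3), (7,5), (8,4), (8,6), (9,6)} total cap 41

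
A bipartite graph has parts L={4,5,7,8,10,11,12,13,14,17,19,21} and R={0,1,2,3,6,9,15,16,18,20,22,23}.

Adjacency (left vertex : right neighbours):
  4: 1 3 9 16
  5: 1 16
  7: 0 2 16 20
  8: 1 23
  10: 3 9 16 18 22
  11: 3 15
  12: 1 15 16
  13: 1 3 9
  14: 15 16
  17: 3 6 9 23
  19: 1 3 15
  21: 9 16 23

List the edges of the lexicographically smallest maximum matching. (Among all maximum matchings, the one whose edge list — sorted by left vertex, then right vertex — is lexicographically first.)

Lex-smallest maximum matching: {(4,1), (5,16), (7,0), (8,23), (10,18), (11,3), (12,15), (13,9), (17,6)}

|M| = 9 (so the lex-smallest maximum matching has 9 edges)
process left vertices in ascending order; for each, take the smallest-labelled available neighbour that still permits 9 edges overall, or leave it unmatched if none does
lex-smallest matching: {4-1, 5-16, 7-0, 8-23, 10-18, 11-3, 12-15, 13-9, 17-6}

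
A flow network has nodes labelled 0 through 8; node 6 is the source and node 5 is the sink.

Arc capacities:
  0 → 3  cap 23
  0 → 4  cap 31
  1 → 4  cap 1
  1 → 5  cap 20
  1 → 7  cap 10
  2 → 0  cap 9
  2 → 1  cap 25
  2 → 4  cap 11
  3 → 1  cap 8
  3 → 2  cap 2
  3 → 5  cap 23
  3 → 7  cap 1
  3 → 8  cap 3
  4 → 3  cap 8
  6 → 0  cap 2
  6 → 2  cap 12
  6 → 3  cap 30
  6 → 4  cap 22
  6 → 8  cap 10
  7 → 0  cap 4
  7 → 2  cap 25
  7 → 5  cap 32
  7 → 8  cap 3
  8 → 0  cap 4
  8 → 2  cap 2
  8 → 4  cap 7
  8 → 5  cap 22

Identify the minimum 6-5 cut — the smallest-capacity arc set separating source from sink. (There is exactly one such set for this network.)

Min-cut arcs: {(3,1), (3,2), (3,5), (3,7), (3,8), (6,2), (6,8)} (total capacity 59)

augment #1: 6→3→5 push 23
augment #2: 6→8→5 push 10
augment #3: 6→2→1→5 push 12
augment #4: 6→3→1→5 push 7
augment #5: 6→0→3→1→5 push 1
augment #6: 6→0→3→7→5 push 1
augment #7: 6→4→3→8→5 push 3
augment #8: 6→4→3→2→1→7→5 push 2
max flow = 59; residual-reachable set from 6 gives S-side
cut edges (S→T): {(3,1), (3,2), (3,5), (3,7), (3,8), (6,2), (6,8)} total cap 59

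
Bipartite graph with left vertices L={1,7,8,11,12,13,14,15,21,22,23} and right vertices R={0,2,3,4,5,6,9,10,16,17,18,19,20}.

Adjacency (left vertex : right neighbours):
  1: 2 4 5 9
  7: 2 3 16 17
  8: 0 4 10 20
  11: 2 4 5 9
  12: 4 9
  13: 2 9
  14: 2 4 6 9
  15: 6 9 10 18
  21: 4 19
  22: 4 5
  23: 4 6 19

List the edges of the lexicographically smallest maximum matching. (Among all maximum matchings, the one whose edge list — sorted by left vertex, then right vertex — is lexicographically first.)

|M| = 9 (so the lex-smallest maximum matching has 9 edges)
process left vertices in ascending order; for each, take the smallest-labelled available neighbour that still permits 9 edges overall, or leave it unmatched if none does
lex-smallest matching: {1-2, 7-3, 8-0, 11-4, 12-9, 14-6, 15-10, 21-19, 22-5}

Lex-smallest maximum matching: {(1,2), (7,3), (8,0), (11,4), (12,9), (14,6), (15,10), (21,19), (22,5)}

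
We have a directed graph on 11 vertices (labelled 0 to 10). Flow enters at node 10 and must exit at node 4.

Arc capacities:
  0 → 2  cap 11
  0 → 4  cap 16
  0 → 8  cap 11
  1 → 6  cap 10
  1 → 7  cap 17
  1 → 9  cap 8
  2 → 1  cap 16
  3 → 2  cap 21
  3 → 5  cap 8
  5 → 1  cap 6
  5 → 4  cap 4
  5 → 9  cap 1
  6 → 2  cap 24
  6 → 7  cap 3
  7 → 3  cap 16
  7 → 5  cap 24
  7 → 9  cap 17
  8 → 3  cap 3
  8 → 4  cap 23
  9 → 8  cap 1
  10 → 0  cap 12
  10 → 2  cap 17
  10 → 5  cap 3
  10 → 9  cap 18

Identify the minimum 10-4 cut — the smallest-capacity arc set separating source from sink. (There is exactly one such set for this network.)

augment #1: 10→0→4 push 12
augment #2: 10→5→4 push 3
augment #3: 10→9→8→4 push 1
augment #4: 10→2→1→7→5→4 push 1
max flow = 17; residual-reachable set from 10 gives S-side
cut edges (S→T): {(5,4), (9,8), (10,0)} total cap 17

Min-cut arcs: {(5,4), (9,8), (10,0)} (total capacity 17)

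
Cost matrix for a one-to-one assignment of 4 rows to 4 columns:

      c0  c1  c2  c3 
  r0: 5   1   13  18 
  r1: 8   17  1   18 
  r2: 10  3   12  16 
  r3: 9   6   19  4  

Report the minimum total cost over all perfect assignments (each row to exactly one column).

optimal assignment: row0→col0 (cost 5), row1→col2 (cost 1), row2→col1 (cost 3), row3→col3 (cost 4)
total = 5 + 1 + 3 + 4 = 13

Minimum assignment cost: 13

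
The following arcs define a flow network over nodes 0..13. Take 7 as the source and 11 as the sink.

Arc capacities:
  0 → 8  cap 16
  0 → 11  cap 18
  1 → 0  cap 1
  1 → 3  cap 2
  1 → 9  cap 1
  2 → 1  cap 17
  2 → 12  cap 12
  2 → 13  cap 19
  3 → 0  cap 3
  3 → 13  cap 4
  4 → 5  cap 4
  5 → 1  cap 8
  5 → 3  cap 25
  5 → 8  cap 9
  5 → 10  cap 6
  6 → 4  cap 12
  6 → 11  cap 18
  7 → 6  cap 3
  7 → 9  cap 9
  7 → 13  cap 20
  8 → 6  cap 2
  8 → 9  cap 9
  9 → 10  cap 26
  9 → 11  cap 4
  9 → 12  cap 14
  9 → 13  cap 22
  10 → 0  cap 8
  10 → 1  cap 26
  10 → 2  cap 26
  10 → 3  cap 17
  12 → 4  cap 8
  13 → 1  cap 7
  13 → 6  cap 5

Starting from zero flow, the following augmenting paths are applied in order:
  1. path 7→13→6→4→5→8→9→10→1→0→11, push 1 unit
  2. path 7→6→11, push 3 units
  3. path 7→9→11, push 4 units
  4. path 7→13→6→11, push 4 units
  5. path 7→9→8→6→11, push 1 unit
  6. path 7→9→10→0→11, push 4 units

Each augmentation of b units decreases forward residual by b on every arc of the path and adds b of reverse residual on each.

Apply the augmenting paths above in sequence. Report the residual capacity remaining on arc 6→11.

after path 1 (7→13→6→4→5→8→9→10→1→0→11, push 1): res(6,11)=18
after path 2 (7→6→11, push 3): res(6,11)=15
after path 3 (7→9→11, push 4): res(6,11)=15
after path 4 (7→13→6→11, push 4): res(6,11)=11
after path 5 (7→9→8→6→11, push 1): res(6,11)=10
after path 6 (7→9→10→0→11, push 4): res(6,11)=10

Residual capacity of (6,11): 10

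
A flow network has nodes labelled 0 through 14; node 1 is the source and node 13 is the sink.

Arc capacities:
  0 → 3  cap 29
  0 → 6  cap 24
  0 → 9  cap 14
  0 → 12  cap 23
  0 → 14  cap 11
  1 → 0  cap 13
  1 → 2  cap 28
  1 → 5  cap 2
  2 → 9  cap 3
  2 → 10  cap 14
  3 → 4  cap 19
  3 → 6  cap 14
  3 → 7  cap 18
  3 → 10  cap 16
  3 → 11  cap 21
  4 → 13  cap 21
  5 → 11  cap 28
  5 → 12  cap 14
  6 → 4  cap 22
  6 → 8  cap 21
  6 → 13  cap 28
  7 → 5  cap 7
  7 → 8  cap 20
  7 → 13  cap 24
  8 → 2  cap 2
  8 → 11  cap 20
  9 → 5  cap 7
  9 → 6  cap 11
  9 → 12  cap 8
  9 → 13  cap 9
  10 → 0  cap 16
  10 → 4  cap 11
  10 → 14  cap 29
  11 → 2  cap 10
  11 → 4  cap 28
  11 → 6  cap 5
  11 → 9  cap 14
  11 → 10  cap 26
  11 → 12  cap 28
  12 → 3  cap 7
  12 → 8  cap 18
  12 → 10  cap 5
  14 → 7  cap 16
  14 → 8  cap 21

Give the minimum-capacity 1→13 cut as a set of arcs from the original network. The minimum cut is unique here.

Min-cut arcs: {(1,0), (1,5), (2,9), (2,10)} (total capacity 32)

augment #1: 1→0→6→13 push 13
augment #2: 1→2→9→13 push 3
augment #3: 1→2→10→4→13 push 11
augment #4: 1→5→11→4→13 push 2
augment #5: 1→2→10→0→6→13 push 3
max flow = 32; residual-reachable set from 1 gives S-side
cut edges (S→T): {(1,0), (1,5), (2,9), (2,10)} total cap 32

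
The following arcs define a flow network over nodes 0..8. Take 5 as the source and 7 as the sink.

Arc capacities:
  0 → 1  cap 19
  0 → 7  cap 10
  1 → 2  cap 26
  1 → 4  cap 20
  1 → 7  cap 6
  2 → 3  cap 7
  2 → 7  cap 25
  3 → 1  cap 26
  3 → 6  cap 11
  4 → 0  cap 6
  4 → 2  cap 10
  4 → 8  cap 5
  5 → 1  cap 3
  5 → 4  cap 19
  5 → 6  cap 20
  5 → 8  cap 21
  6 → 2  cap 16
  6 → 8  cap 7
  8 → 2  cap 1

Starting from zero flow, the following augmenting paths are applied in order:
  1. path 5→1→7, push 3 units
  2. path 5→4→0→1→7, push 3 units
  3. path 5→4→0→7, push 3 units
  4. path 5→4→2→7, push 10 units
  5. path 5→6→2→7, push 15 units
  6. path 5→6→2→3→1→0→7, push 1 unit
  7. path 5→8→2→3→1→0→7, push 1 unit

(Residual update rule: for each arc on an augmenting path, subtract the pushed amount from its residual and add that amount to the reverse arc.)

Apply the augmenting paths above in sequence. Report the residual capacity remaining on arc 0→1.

after path 1 (5→1→7, push 3): res(0,1)=19
after path 2 (5→4→0→1→7, push 3): res(0,1)=16
after path 3 (5→4→0→7, push 3): res(0,1)=16
after path 4 (5→4→2→7, push 10): res(0,1)=16
after path 5 (5→6→2→7, push 15): res(0,1)=16
after path 6 (5→6→2→3→1→0→7, push 1): res(0,1)=17
after path 7 (5→8→2→3→1→0→7, push 1): res(0,1)=18

Residual capacity of (0,1): 18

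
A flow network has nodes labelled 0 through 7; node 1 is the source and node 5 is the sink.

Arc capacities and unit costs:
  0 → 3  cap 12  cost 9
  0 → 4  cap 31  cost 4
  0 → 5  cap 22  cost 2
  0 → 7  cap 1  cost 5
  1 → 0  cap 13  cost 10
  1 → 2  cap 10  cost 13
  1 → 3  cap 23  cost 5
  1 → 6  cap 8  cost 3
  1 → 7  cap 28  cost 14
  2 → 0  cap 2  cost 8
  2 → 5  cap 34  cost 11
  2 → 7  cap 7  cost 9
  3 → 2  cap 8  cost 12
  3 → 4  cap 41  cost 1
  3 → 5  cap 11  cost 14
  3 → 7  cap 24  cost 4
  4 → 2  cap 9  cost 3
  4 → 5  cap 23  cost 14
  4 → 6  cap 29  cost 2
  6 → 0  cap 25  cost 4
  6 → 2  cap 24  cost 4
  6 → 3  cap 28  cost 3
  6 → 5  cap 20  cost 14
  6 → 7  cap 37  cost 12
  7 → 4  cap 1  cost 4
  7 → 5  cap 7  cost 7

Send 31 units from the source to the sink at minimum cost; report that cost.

shortest-cost path #1: 1→6→0→5 push 8 @ unit cost 9 (adds 72)
shortest-cost path #2: 1→0→5 push 13 @ unit cost 12 (adds 156)
shortest-cost path #3: 1→3→4→6→0→5 push 1 @ unit cost 14 (adds 14)
shortest-cost path #4: 1→3→7→5 push 7 @ unit cost 16 (adds 112)
shortest-cost path #5: 1→3→5 push 2 @ unit cost 19 (adds 38)
total cost = 392

Minimum cost for 31 units: 392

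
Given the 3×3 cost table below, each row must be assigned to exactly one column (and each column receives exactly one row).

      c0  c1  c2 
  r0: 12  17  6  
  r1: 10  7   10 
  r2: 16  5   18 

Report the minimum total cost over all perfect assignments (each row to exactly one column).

optimal assignment: row0→col2 (cost 6), row1→col0 (cost 10), row2→col1 (cost 5)
total = 6 + 10 + 5 = 21

Minimum assignment cost: 21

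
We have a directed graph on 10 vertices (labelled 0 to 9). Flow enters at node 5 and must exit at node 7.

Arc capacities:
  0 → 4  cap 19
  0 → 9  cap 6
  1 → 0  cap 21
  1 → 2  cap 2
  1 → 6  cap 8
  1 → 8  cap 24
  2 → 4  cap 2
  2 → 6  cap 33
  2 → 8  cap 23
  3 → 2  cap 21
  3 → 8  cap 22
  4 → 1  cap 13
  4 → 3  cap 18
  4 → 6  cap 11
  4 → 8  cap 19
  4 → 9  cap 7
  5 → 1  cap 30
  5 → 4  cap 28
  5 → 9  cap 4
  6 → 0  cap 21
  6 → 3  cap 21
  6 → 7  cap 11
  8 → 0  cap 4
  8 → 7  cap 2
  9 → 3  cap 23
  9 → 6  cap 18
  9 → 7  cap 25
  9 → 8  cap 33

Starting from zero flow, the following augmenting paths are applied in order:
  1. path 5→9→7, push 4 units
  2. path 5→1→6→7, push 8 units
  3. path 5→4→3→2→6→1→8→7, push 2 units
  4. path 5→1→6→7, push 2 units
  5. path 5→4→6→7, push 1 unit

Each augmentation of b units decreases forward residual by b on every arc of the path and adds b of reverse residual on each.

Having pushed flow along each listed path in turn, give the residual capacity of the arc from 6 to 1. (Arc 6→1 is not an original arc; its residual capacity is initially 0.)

after path 1 (5→9→7, push 4): res(6,1)=0
after path 2 (5→1→6→7, push 8): res(6,1)=8
after path 3 (5→4→3→2→6→1→8→7, push 2): res(6,1)=6
after path 4 (5→1→6→7, push 2): res(6,1)=8
after path 5 (5→4→6→7, push 1): res(6,1)=8

Residual capacity of (6,1): 8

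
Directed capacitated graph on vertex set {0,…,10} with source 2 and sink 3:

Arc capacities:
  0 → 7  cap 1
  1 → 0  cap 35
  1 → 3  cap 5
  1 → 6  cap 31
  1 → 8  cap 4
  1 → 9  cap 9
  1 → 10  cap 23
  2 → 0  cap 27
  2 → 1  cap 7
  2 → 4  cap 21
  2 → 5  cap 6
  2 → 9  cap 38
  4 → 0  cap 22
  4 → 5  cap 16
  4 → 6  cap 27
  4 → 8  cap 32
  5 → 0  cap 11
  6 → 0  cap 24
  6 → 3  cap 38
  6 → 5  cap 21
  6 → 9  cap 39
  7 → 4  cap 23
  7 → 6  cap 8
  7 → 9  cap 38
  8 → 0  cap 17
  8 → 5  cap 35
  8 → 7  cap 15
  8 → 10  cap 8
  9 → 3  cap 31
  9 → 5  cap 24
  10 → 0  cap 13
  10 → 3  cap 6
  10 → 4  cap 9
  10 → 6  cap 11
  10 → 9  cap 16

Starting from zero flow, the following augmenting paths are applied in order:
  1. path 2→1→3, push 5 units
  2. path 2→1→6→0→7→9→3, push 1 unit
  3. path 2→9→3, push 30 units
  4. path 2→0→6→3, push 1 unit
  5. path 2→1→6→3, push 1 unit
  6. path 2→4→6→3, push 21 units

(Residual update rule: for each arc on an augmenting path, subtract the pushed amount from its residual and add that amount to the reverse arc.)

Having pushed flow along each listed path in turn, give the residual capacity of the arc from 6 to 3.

after path 1 (2→1→3, push 5): res(6,3)=38
after path 2 (2→1→6→0→7→9→3, push 1): res(6,3)=38
after path 3 (2→9→3, push 30): res(6,3)=38
after path 4 (2→0→6→3, push 1): res(6,3)=37
after path 5 (2→1→6→3, push 1): res(6,3)=36
after path 6 (2→4→6→3, push 21): res(6,3)=15

Residual capacity of (6,3): 15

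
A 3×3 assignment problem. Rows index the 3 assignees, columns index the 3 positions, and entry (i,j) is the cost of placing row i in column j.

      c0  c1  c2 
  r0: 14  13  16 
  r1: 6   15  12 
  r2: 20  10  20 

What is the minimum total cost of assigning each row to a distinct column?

optimal assignment: row0→col2 (cost 16), row1→col0 (cost 6), row2→col1 (cost 10)
total = 16 + 6 + 10 = 32

Minimum assignment cost: 32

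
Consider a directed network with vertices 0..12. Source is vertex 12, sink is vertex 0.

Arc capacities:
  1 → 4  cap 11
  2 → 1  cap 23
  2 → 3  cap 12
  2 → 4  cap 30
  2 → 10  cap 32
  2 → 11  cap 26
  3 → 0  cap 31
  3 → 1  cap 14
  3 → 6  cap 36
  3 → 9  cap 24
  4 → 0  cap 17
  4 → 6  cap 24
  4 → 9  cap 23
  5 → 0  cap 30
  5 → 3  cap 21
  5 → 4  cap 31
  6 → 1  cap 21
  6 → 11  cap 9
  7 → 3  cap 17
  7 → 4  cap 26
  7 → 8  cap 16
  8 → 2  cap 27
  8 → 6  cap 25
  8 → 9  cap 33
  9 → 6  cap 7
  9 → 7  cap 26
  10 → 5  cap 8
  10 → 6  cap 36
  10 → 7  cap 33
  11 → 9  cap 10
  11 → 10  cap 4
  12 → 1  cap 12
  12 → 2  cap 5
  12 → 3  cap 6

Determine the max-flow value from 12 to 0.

augment #1: 12→3→0 bottleneck 6, total now 6
augment #2: 12→1→4→0 bottleneck 11, total now 17
augment #3: 12→2→3→0 bottleneck 5, total now 22

Maximum flow value: 22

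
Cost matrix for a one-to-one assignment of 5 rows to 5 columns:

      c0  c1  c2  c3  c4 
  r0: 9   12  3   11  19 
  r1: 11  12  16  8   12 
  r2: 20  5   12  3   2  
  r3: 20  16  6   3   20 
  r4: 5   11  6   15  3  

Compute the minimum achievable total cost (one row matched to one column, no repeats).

Minimum assignment cost: 25

one of 2 optimal assignments: row0→col2 (cost 3), row1→col0 (cost 11), row2→col1 (cost 5), row3→col3 (cost 3), row4→col4 (cost 3)
total = 3 + 11 + 5 + 3 + 3 = 25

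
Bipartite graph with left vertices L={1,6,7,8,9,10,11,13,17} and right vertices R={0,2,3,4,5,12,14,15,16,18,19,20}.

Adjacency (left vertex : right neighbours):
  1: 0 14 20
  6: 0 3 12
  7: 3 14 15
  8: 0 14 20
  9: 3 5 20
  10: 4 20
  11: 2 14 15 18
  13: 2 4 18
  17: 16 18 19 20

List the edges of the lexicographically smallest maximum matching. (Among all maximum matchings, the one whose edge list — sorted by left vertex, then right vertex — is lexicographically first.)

|M| = 9 (so the lex-smallest maximum matching has 9 edges)
process left vertices in ascending order; for each, take the smallest-labelled available neighbour that still permits 9 edges overall, or leave it unmatched if none does
lex-smallest matching: {1-0, 6-3, 7-14, 8-20, 9-5, 10-4, 11-2, 13-18, 17-16}

Lex-smallest maximum matching: {(1,0), (6,3), (7,14), (8,20), (9,5), (10,4), (11,2), (13,18), (17,16)}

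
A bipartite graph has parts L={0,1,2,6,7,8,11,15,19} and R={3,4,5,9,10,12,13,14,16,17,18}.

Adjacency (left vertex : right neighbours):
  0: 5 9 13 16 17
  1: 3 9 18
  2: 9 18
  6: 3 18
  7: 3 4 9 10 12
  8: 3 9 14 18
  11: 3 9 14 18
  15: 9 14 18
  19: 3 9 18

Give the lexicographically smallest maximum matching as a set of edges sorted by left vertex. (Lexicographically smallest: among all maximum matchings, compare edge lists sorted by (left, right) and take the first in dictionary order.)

|M| = 6 (so the lex-smallest maximum matching has 6 edges)
process left vertices in ascending order; for each, take the smallest-labelled available neighbour that still permits 6 edges overall, or leave it unmatched if none does
lex-smallest matching: {0-5, 1-3, 2-9, 6-18, 7-4, 8-14}

Lex-smallest maximum matching: {(0,5), (1,3), (2,9), (6,18), (7,4), (8,14)}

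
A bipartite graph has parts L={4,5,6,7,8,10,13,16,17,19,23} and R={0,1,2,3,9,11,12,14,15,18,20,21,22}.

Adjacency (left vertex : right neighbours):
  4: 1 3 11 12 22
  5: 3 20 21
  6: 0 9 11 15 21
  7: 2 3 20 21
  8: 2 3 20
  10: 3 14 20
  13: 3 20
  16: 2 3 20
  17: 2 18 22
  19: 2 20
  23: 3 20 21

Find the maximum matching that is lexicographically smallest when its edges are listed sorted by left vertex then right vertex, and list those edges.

|M| = 8 (so the lex-smallest maximum matching has 8 edges)
process left vertices in ascending order; for each, take the smallest-labelled available neighbour that still permits 8 edges overall, or leave it unmatched if none does
lex-smallest matching: {4-1, 5-3, 6-0, 7-2, 8-20, 10-14, 17-18, 23-21}

Lex-smallest maximum matching: {(4,1), (5,3), (6,0), (7,2), (8,20), (10,14), (17,18), (23,21)}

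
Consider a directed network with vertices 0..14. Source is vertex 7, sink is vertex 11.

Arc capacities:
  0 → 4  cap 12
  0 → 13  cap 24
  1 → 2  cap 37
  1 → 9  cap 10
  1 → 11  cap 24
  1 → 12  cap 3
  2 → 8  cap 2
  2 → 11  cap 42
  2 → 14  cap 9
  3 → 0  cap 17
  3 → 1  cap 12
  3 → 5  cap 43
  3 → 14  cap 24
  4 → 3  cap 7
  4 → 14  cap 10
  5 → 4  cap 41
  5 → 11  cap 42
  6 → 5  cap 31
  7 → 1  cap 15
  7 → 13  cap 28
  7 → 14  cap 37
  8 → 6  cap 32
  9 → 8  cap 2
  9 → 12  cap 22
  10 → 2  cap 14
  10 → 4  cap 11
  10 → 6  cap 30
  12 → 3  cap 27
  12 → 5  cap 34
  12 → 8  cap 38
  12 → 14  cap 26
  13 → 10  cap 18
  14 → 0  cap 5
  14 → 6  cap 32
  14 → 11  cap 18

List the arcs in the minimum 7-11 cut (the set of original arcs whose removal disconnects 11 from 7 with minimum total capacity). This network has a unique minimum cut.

augment #1: 7→1→11 push 15
augment #2: 7→14→11 push 18
augment #3: 7→13→10→2→11 push 14
augment #4: 7→14→6→5→11 push 19
augment #5: 7→13→10→6→5→11 push 4
max flow = 70; residual-reachable set from 7 gives S-side
cut edges (S→T): {(7,1), (7,14), (13,10)} total cap 70

Min-cut arcs: {(7,1), (7,14), (13,10)} (total capacity 70)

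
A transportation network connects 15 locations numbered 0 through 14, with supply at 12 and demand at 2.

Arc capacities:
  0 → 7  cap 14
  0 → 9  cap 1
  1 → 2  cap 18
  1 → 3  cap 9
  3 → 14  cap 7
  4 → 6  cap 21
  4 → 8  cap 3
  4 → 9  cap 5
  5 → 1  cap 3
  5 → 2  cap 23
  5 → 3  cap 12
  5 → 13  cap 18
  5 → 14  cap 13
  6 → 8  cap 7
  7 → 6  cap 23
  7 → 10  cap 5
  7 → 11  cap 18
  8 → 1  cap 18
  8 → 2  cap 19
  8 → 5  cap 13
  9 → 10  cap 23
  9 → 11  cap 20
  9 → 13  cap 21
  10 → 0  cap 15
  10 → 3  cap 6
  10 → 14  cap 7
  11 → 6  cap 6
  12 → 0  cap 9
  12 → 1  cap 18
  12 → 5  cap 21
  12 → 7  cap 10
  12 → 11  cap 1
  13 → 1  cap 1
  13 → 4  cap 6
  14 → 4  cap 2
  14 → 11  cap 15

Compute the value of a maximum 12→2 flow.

Maximum flow value: 49

augment #1: 12→1→2 bottleneck 18, total now 18
augment #2: 12→5→2 bottleneck 21, total now 39
augment #3: 12→7→6→8→2 bottleneck 7, total now 46
augment #4: 12→0→9→13→4→8→2 bottleneck 1, total now 47
augment #5: 12→7→10→14→4→8→2 bottleneck 2, total now 49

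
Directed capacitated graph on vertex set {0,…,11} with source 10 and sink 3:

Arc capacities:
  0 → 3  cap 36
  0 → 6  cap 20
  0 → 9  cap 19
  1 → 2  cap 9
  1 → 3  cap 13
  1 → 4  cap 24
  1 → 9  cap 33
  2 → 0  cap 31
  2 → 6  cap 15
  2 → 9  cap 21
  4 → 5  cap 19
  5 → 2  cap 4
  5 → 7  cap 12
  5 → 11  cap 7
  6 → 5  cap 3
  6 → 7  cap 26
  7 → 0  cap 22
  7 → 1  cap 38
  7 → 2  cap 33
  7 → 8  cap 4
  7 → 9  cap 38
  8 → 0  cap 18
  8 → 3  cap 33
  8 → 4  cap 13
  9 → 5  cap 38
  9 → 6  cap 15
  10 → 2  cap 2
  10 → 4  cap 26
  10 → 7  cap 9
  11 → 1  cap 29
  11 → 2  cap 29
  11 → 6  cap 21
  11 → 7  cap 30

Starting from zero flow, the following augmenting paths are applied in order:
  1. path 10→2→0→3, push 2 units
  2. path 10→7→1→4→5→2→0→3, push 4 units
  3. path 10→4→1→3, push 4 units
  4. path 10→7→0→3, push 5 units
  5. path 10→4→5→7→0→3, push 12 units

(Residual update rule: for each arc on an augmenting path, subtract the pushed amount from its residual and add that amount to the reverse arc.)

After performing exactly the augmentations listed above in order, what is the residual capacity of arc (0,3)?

after path 1 (10→2→0→3, push 2): res(0,3)=34
after path 2 (10→7→1→4→5→2→0→3, push 4): res(0,3)=30
after path 3 (10→4→1→3, push 4): res(0,3)=30
after path 4 (10→7→0→3, push 5): res(0,3)=25
after path 5 (10→4→5→7→0→3, push 12): res(0,3)=13

Residual capacity of (0,3): 13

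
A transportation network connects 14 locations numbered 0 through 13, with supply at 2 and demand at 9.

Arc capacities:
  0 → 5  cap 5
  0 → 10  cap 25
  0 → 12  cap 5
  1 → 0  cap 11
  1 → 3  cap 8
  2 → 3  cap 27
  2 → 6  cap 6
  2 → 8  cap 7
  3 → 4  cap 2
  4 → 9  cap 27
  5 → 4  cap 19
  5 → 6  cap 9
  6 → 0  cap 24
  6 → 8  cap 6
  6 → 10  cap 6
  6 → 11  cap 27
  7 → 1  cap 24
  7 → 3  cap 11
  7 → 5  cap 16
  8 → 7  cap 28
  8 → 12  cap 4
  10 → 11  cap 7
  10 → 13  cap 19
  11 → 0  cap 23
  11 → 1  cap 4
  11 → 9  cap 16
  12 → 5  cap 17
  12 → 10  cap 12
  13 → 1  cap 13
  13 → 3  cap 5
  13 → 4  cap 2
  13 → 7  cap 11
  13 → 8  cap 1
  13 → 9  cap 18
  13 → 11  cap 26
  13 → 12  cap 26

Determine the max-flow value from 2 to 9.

augment #1: 2→3→4→9 bottleneck 2, total now 2
augment #2: 2→6→11→9 bottleneck 6, total now 8
augment #3: 2→8→7→5→4→9 bottleneck 7, total now 15

Maximum flow value: 15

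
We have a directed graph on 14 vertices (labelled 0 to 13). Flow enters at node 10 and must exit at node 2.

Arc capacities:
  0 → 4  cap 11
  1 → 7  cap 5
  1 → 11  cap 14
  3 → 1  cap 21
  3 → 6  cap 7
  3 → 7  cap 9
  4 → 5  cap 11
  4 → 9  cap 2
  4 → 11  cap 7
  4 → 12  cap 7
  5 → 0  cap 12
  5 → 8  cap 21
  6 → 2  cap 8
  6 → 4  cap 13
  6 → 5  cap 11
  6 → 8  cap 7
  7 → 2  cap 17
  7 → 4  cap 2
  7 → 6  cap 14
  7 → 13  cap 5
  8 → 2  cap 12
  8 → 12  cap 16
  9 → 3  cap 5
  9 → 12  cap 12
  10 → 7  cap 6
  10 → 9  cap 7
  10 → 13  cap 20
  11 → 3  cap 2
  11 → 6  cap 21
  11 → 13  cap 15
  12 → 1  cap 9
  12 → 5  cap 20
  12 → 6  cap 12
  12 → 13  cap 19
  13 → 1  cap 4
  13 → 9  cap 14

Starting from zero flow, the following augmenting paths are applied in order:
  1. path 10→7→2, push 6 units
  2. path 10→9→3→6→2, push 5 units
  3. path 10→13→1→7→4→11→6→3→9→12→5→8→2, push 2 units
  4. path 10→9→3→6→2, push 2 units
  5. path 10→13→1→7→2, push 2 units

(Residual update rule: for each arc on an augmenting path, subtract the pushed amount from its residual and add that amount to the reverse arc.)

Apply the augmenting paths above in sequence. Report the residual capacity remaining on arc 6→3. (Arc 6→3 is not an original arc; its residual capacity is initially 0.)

after path 1 (10→7→2, push 6): res(6,3)=0
after path 2 (10→9→3→6→2, push 5): res(6,3)=5
after path 3 (10→13→1→7→4→11→6→3→9→12→5→8→2, push 2): res(6,3)=3
after path 4 (10→9→3→6→2, push 2): res(6,3)=5
after path 5 (10→13→1→7→2, push 2): res(6,3)=5

Residual capacity of (6,3): 5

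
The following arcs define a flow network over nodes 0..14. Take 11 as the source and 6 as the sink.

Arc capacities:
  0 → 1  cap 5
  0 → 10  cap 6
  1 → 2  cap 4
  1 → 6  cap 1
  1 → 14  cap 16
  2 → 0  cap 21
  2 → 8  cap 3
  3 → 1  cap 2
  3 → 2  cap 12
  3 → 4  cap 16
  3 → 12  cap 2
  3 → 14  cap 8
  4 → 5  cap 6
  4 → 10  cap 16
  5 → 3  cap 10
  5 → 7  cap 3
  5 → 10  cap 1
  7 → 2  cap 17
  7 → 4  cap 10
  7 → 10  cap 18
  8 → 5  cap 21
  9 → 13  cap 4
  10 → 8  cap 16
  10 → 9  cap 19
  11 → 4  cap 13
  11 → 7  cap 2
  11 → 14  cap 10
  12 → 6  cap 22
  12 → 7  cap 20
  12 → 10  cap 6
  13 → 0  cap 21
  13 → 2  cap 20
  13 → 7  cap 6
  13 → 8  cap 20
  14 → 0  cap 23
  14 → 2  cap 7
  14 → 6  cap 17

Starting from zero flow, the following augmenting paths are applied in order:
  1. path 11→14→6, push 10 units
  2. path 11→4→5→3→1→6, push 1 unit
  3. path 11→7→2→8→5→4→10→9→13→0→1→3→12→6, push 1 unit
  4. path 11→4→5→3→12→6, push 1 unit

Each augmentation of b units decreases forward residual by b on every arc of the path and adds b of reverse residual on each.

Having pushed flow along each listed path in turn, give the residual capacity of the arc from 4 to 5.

after path 1 (11→14→6, push 10): res(4,5)=6
after path 2 (11→4→5→3→1→6, push 1): res(4,5)=5
after path 3 (11→7→2→8→5→4→10→9→13→0→1→3→12→6, push 1): res(4,5)=6
after path 4 (11→4→5→3→12→6, push 1): res(4,5)=5

Residual capacity of (4,5): 5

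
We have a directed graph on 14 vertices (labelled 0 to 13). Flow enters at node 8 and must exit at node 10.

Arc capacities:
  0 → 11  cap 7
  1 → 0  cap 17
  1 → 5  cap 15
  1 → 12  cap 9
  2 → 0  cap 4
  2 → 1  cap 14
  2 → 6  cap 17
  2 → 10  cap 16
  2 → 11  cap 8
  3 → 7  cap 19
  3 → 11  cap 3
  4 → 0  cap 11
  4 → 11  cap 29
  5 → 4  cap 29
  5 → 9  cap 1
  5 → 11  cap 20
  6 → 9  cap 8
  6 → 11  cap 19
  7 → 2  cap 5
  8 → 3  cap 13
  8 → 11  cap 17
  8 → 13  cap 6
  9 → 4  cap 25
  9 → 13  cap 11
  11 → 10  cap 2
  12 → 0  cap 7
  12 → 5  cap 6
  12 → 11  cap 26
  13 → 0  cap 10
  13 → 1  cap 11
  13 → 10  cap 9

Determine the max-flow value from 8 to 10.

augment #1: 8→11→10 bottleneck 2, total now 2
augment #2: 8→13→10 bottleneck 6, total now 8
augment #3: 8→3→7→2→10 bottleneck 5, total now 13

Maximum flow value: 13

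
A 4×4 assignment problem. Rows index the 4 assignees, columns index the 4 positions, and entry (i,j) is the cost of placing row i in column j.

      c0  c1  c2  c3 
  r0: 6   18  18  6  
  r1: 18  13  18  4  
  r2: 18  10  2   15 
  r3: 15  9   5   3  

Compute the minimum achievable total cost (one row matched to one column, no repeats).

optimal assignment: row0→col0 (cost 6), row1→col3 (cost 4), row2→col2 (cost 2), row3→col1 (cost 9)
total = 6 + 4 + 2 + 9 = 21

Minimum assignment cost: 21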